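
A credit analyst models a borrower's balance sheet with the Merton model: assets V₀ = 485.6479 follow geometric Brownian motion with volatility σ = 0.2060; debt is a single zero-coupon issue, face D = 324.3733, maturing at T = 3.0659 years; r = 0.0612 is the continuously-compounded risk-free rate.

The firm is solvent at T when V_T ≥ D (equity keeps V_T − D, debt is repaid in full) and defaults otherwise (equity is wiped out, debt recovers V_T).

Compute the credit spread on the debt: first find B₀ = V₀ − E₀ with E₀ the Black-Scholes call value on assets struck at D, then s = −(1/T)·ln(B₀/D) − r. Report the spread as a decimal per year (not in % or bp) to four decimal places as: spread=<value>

d₁ = [ln(V₀/D) + (r + σ²/2)T] / (σ√T)
   = [ln(485.6479/324.3733) + (0.0612 + 0.5·0.2060²)·3.0659] / (0.2060·√3.0659)
   = [0.403589 + 0.252685] / 0.360700 = 1.819446
d₂ = d₁ − σ√T = 1.819446 − 0.360700 = 1.458746
N(d₁) = 0.965578,  N(d₂) = 0.927682,  e^(−rT) = 0.828919
E₀ = V₀·N(d₁) − D·e^(−rT)·N(d₂)
   = 485.6479·0.965578 − 324.3733·0.828919·0.927682 = 219.496617
B₀ = V₀ − E₀ = 485.6479 − 219.496617 = 266.151283
spread = −(1/T)·ln(B₀/D) − r = −(1/3.0659)·ln(266.151283/324.3733) − 0.0612 = 0.00332596

spread=0.0033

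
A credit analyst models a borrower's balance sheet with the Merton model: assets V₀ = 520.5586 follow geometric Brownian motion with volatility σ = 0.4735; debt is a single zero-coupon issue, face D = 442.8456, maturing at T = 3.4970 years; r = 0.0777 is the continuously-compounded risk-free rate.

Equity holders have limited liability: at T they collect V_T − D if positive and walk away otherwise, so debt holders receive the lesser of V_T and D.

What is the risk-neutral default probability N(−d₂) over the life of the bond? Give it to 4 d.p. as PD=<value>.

PD=0.4814

d₁ = [ln(V₀/D) + (r + σ²/2)T] / (σ√T)
   = [ln(520.5586/442.8456) + (0.0777 + 0.5·0.4735²)·3.4970] / (0.4735·√3.4970)
   = [0.161681 + 0.663735] / 0.885458 = 0.932191
d₂ = d₁ − σ√T = 0.932191 − 0.885458 = 0.046734
risk-neutral PD = N(−d₂) = N(-0.046734) = 0.481363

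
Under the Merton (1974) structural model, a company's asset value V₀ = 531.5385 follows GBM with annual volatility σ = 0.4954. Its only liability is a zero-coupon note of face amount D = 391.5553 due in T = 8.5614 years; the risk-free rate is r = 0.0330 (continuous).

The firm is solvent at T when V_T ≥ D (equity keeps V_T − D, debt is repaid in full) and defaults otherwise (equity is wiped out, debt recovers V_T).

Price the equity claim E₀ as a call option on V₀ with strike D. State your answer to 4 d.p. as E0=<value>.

d₁ = [ln(V₀/D) + (r + σ²/2)T] / (σ√T)
   = [ln(531.5385/391.5553) + (0.0330 + 0.5·0.4954²)·8.5614] / (0.4954·√8.5614)
   = [0.305649 + 1.333101] / 1.449534 = 1.130535
d₂ = d₁ − σ√T = 1.130535 − 1.449534 = -0.318999
N(d₁) = 0.870875,  N(d₂) = 0.374864,  e^(−rT) = 0.753877
E₀ = V₀·N(d₁) − D·e^(−rT)·N(d₂)
   = 531.5385·0.870875 − 391.5553·0.753877·0.374864 = 352.249427

E0=352.2494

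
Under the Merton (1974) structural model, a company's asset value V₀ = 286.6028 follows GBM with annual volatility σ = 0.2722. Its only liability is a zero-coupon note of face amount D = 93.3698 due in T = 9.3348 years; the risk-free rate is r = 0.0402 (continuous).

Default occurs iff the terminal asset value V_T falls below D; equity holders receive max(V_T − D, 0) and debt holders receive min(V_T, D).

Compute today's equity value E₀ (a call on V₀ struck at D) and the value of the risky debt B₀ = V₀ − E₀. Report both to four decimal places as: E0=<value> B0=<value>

E0=223.9554 B0=62.6474

d₁ = [ln(V₀/D) + (r + σ²/2)T] / (σ√T)
   = [ln(286.6028/93.3698) + (0.0402 + 0.5·0.2722²)·9.3348] / (0.2722·√9.3348)
   = [1.121529 + 0.721080] / 0.831650 = 2.215606
d₂ = d₁ − σ√T = 2.215606 − 0.831650 = 1.383956
N(d₁) = 0.986641,  N(d₂) = 0.916814,  e^(−rT) = 0.687111
E₀ = V₀·N(d₁) − D·e^(−rT)·N(d₂)
   = 286.6028·0.986641 − 93.3698·0.687111·0.916814 = 223.955389
B₀ = V₀ − E₀ = 286.6028 − 223.955389 = 62.647411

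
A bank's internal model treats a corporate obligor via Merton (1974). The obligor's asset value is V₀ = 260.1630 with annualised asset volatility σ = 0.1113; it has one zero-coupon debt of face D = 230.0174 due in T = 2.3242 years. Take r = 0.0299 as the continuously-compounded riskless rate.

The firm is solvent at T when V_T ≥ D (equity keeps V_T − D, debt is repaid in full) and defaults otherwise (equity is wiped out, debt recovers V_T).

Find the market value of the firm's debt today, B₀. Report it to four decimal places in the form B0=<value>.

B0=212.0174

d₁ = [ln(V₀/D) + (r + σ²/2)T] / (σ√T)
   = [ln(260.1630/230.0174) + (0.0299 + 0.5·0.1113²)·2.3242] / (0.1113·√2.3242)
   = [0.123153 + 0.083889] / 0.169680 = 1.220192
d₂ = d₁ − σ√T = 1.220192 − 0.169680 = 1.050511
N(d₁) = 0.888804,  N(d₂) = 0.853258,  e^(−rT) = 0.932866
E₀ = V₀·N(d₁) − D·e^(−rT)·N(d₂)
   = 260.1630·0.888804 − 230.0174·0.932866·0.853258 = 48.145584
B₀ = V₀ − E₀ = 260.1630 − 48.145584 = 212.017416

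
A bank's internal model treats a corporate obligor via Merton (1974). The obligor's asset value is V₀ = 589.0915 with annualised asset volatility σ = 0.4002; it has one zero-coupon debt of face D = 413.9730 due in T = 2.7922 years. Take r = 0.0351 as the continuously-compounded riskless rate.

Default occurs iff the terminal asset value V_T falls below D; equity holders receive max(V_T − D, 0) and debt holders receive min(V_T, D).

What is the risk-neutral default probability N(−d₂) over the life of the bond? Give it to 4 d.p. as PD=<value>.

d₁ = [ln(V₀/D) + (r + σ²/2)T] / (σ√T)
   = [ln(589.0915/413.9730) + (0.0351 + 0.5·0.4002²)·2.7922] / (0.4002·√2.7922)
   = [0.352781 + 0.321606] / 0.668729 = 1.008460
d₂ = d₁ − σ√T = 1.008460 − 0.668729 = 0.339730
risk-neutral PD = N(−d₂) = N(-0.339730) = 0.367030

PD=0.3670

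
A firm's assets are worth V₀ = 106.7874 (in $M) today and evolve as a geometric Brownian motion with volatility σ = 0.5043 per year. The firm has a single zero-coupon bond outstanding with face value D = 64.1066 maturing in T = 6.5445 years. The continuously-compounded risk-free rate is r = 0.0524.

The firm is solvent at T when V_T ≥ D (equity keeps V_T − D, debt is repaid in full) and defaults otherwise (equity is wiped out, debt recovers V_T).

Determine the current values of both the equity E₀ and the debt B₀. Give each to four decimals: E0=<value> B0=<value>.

d₁ = [ln(V₀/D) + (r + σ²/2)T] / (σ√T)
   = [ln(106.7874/64.1066) + (0.0524 + 0.5·0.5043²)·6.5445] / (0.5043·√6.5445)
   = [0.510293 + 1.175125] / 1.290111 = 1.306413
d₂ = d₁ − σ√T = 1.306413 − 1.290111 = 0.016301
N(d₁) = 0.904294,  N(d₂) = 0.506503,  e^(−rT) = 0.709687
E₀ = V₀·N(d₁) − D·e^(−rT)·N(d₂)
   = 106.7874·0.904294 − 64.1066·0.709687·0.506503 = 73.523536
B₀ = V₀ − E₀ = 106.7874 − 73.523536 = 33.263864

E0=73.5235 B0=33.2639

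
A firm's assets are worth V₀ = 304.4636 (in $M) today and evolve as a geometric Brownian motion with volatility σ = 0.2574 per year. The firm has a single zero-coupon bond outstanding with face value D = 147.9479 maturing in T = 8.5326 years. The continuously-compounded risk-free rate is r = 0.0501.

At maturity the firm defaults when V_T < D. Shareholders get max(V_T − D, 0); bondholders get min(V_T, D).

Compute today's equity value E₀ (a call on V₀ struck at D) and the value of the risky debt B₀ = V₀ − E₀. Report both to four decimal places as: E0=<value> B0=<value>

E0=211.3415 B0=93.1221

d₁ = [ln(V₀/D) + (r + σ²/2)T] / (σ√T)
   = [ln(304.4636/147.9479) + (0.0501 + 0.5·0.2574²)·8.5326] / (0.2574·√8.5326)
   = [0.721691 + 0.710146] / 0.751881 = 1.904340
d₂ = d₁ − σ√T = 1.904340 − 0.751881 = 1.152459
N(d₁) = 0.971567,  N(d₂) = 0.875434,  e^(−rT) = 0.652148
E₀ = V₀·N(d₁) − D·e^(−rT)·N(d₂)
   = 304.4636·0.971567 − 147.9479·0.652148·0.875434 = 211.341476
B₀ = V₀ − E₀ = 304.4636 − 211.341476 = 93.122124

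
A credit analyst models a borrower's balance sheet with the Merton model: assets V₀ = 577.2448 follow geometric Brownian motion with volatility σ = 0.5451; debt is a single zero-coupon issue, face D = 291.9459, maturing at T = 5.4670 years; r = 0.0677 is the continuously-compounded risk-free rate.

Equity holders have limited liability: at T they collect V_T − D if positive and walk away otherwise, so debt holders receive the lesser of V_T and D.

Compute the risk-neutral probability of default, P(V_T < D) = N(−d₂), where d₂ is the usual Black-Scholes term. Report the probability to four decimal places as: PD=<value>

d₁ = [ln(V₀/D) + (r + σ²/2)T] / (σ√T)
   = [ln(577.2448/291.9459) + (0.0677 + 0.5·0.5451²)·5.4670] / (0.5451·√5.4670)
   = [0.681698 + 1.182332] / 1.274532 = 1.462521
d₂ = d₁ − σ√T = 1.462521 − 1.274532 = 0.187989
risk-neutral PD = N(−d₂) = N(-0.187989) = 0.425443

PD=0.4254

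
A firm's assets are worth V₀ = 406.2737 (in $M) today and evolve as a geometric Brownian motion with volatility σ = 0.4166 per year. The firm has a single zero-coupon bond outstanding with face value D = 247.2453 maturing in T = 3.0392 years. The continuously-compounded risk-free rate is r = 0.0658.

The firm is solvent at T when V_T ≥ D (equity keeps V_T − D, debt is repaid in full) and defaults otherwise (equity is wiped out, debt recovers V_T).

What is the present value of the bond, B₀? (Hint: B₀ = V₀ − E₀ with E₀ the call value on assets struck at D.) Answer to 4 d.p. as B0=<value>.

d₁ = [ln(V₀/D) + (r + σ²/2)T] / (σ√T)
   = [ln(406.2737/247.2453) + (0.0658 + 0.5·0.4166²)·3.0392] / (0.4166·√3.0392)
   = [0.496646 + 0.463714] / 0.726271 = 1.322316
d₂ = d₁ − σ√T = 1.322316 − 0.726271 = 0.596045
N(d₁) = 0.906969,  N(d₂) = 0.724427,  e^(−rT) = 0.818748
E₀ = V₀·N(d₁) − D·e^(−rT)·N(d₂)
   = 406.2737·0.906969 − 247.2453·0.818748·0.724427 = 221.830547
B₀ = V₀ − E₀ = 406.2737 − 221.830547 = 184.443153

B0=184.4432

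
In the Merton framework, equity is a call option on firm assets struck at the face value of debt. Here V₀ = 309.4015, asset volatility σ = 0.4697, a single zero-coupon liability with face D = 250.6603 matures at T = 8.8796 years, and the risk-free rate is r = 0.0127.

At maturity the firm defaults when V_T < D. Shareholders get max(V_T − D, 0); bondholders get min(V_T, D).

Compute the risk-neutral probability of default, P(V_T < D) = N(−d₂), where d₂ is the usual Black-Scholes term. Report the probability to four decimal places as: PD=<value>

PD=0.6804

d₁ = [ln(V₀/D) + (r + σ²/2)T] / (σ√T)
   = [ln(309.4015/250.6603) + (0.0127 + 0.5·0.4697²)·8.8796] / (0.4697·√8.8796)
   = [0.210541 + 1.092271] / 1.399643 = 0.930818
d₂ = d₁ − σ√T = 0.930818 − 1.399643 = -0.468825
risk-neutral PD = N(−d₂) = N(0.468825) = 0.680403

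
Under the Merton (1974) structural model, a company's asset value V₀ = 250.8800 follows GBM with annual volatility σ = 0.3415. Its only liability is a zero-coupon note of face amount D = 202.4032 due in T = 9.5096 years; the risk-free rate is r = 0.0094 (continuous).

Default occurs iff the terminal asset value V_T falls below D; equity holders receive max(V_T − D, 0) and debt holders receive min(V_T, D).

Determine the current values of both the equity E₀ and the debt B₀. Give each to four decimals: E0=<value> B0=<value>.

d₁ = [ln(V₀/D) + (r + σ²/2)T] / (σ√T)
   = [ln(250.8800/202.4032) + (0.0094 + 0.5·0.3415²)·9.5096] / (0.3415·√9.5096)
   = [0.214713 + 0.643906] / 1.053105 = 0.815321
d₂ = d₁ − σ√T = 0.815321 − 1.053105 = -0.237785
N(d₁) = 0.792556,  N(d₂) = 0.406024,  e^(−rT) = 0.914489
E₀ = V₀·N(d₁) − D·e^(−rT)·N(d₂)
   = 250.8800·0.792556 − 202.4032·0.914489·0.406024 = 123.683159
B₀ = V₀ − E₀ = 250.8800 − 123.683159 = 127.196841

E0=123.6832 B0=127.1968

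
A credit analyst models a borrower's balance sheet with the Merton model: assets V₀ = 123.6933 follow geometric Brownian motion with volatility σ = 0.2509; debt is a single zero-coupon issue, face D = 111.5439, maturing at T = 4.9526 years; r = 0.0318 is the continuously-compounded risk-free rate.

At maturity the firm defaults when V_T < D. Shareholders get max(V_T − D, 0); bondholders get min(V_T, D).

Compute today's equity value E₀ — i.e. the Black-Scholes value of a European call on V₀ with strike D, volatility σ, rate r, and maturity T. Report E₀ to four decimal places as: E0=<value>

E0=40.7754

d₁ = [ln(V₀/D) + (r + σ²/2)T] / (σ√T)
   = [ln(123.6933/111.5439) + (0.0318 + 0.5·0.2509²)·4.9526] / (0.2509·√4.9526)
   = [0.103387 + 0.313378] / 0.558364 = 0.746403
d₂ = d₁ − σ√T = 0.746403 − 0.558364 = 0.188040
N(d₁) = 0.772288,  N(d₂) = 0.574577,  e^(−rT) = 0.854283
E₀ = V₀·N(d₁) − D·e^(−rT)·N(d₂)
   = 123.6933·0.772288 − 111.5439·0.854283·0.574577 = 40.775369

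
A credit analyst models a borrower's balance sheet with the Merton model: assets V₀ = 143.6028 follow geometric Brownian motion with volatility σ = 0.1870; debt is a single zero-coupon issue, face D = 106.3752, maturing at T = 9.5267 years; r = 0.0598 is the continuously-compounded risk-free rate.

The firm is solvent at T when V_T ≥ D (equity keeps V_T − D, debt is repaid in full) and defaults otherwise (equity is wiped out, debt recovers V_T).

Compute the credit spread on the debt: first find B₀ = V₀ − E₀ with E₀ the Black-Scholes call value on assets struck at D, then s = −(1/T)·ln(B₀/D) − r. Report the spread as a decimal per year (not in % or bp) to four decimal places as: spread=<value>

d₁ = [ln(V₀/D) + (r + σ²/2)T] / (σ√T)
   = [ln(143.6028/106.3752) + (0.0598 + 0.5·0.1870²)·9.5267] / (0.1870·√9.5267)
   = [0.300079 + 0.736266] / 0.577182 = 1.795525
d₂ = d₁ − σ√T = 1.795525 − 0.577182 = 1.218343
N(d₁) = 0.963715,  N(d₂) = 0.888453,  e^(−rT) = 0.565697
E₀ = V₀·N(d₁) − D·e^(−rT)·N(d₂)
   = 143.6028·0.963715 − 106.3752·0.565697·0.888453 = 84.928491
B₀ = V₀ − E₀ = 143.6028 − 84.928491 = 58.674309
spread = −(1/T)·ln(B₀/D) − r = −(1/9.5267)·ln(58.674309/106.3752) − 0.0598 = 0.00265295

spread=0.0027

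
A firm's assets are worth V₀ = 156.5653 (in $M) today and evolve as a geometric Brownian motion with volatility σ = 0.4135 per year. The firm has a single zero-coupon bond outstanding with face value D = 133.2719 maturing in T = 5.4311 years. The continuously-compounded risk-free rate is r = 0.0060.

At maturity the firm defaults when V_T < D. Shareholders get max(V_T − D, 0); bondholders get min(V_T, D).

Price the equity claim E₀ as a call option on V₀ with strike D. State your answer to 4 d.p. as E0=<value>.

d₁ = [ln(V₀/D) + (r + σ²/2)T] / (σ√T)
   = [ln(156.5653/133.2719) + (0.0060 + 0.5·0.4135²)·5.4311] / (0.4135·√5.4311)
   = [0.161082 + 0.496897] / 0.963650 = 0.682799
d₂ = d₁ − σ√T = 0.682799 − 0.963650 = -0.280851
N(d₁) = 0.752633,  N(d₂) = 0.389412,  e^(−rT) = 0.967939
E₀ = V₀·N(d₁) − D·e^(−rT)·N(d₂)
   = 156.5653·0.752633 − 133.2719·0.967939·0.389412 = 67.602422

E0=67.6024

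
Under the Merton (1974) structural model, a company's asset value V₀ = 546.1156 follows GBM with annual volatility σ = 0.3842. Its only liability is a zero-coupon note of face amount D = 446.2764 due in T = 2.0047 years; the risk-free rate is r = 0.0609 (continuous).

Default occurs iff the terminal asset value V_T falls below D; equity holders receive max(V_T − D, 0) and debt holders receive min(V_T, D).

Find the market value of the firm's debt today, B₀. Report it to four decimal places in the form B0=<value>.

d₁ = [ln(V₀/D) + (r + σ²/2)T] / (σ√T)
   = [ln(546.1156/446.2764) + (0.0609 + 0.5·0.3842²)·2.0047] / (0.3842·√2.0047)
   = [0.201892 + 0.270043] / 0.543979 = 0.867561
d₂ = d₁ − σ√T = 0.867561 − 0.543979 = 0.323582
N(d₁) = 0.807183,  N(d₂) = 0.626873,  e^(−rT) = 0.885072
E₀ = V₀·N(d₁) − D·e^(−rT)·N(d₂)
   = 546.1156·0.807183 − 446.2764·0.885072·0.626873 = 193.208584
B₀ = V₀ − E₀ = 546.1156 − 193.208584 = 352.907016

B0=352.9070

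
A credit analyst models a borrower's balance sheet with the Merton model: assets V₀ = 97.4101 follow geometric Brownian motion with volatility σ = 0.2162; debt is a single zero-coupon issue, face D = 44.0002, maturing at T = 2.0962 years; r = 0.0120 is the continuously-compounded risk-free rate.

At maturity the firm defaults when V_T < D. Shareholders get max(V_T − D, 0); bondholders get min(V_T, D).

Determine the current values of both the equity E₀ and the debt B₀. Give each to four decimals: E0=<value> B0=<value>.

d₁ = [ln(V₀/D) + (r + σ²/2)T] / (σ√T)
   = [ln(97.4101/44.0002) + (0.0120 + 0.5·0.2162²)·2.0962] / (0.2162·√2.0962)
   = [0.794736 + 0.074145] / 0.313020 = 2.775800
d₂ = d₁ − σ√T = 2.775800 − 0.313020 = 2.462780
N(d₁) = 0.997247,  N(d₂) = 0.993107,  e^(−rT) = 0.975159
E₀ = V₀·N(d₁) − D·e^(−rT)·N(d₂)
   = 97.4101·0.997247 − 44.0002·0.975159·0.993107 = 54.530464
B₀ = V₀ − E₀ = 97.4101 − 54.530464 = 42.879636

E0=54.5305 B0=42.8796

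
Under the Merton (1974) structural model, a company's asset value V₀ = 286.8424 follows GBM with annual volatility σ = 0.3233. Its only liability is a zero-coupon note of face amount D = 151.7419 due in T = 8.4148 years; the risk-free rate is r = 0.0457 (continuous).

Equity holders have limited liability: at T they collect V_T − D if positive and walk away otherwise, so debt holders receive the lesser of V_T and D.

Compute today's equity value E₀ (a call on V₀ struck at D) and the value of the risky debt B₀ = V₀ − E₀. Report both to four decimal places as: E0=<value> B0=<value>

E0=194.0833 B0=92.7591

d₁ = [ln(V₀/D) + (r + σ²/2)T] / (σ√T)
   = [ln(286.8424/151.7419) + (0.0457 + 0.5·0.3233²)·8.4148] / (0.3233·√8.4148)
   = [0.636752 + 0.824326] / 0.937838 = 1.557922
d₂ = d₁ − σ√T = 1.557922 − 0.937838 = 0.620085
N(d₁) = 0.940374,  N(d₂) = 0.732399,  e^(−rT) = 0.680753
E₀ = V₀·N(d₁) − D·e^(−rT)·N(d₂)
   = 286.8424·0.940374 − 151.7419·0.680753·0.732399 = 194.083324
B₀ = V₀ − E₀ = 286.8424 − 194.083324 = 92.759076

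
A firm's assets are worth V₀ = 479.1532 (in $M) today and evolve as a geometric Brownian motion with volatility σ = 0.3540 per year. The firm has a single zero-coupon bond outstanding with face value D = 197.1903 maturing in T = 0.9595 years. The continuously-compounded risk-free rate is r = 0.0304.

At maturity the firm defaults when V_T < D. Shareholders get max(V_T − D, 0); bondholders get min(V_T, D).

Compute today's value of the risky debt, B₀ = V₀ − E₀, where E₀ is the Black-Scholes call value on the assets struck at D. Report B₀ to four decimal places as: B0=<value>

d₁ = [ln(V₀/D) + (r + σ²/2)T] / (σ√T)
   = [ln(479.1532/197.1903) + (0.0304 + 0.5·0.3540²)·0.9595] / (0.3540·√0.9595)
   = [0.887851 + 0.089289] / 0.346757 = 2.817936
d₂ = d₁ − σ√T = 2.817936 − 0.346757 = 2.471179
N(d₁) = 0.997583,  N(d₂) = 0.993267,  e^(−rT) = 0.971253
E₀ = V₀·N(d₁) − D·e^(−rT)·N(d₂)
   = 479.1532·0.997583 − 197.1903·0.971253·0.993267 = 287.763268
B₀ = V₀ − E₀ = 479.1532 − 287.763268 = 191.389932

B0=191.3899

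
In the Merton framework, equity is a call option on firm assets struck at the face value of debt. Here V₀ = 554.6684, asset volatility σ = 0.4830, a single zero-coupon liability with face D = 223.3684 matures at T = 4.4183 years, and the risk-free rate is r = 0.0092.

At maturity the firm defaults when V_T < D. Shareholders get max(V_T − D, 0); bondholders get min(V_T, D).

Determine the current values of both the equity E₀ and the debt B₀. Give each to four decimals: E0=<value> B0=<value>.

d₁ = [ln(V₀/D) + (r + σ²/2)T] / (σ√T)
   = [ln(554.6684/223.3684) + (0.0092 + 0.5·0.4830²)·4.4183] / (0.4830·√4.4183)
   = [0.909548 + 0.556019] / 1.015254 = 1.443547
d₂ = d₁ − σ√T = 1.443547 − 1.015254 = 0.428293
N(d₁) = 0.925567,  N(d₂) = 0.665781,  e^(−rT) = 0.960167
E₀ = V₀·N(d₁) − D·e^(−rT)·N(d₂)
   = 554.6684·0.925567 − 223.3684·0.960167·0.665781 = 370.591978
B₀ = V₀ − E₀ = 554.6684 − 370.591978 = 184.076422

E0=370.5920 B0=184.0764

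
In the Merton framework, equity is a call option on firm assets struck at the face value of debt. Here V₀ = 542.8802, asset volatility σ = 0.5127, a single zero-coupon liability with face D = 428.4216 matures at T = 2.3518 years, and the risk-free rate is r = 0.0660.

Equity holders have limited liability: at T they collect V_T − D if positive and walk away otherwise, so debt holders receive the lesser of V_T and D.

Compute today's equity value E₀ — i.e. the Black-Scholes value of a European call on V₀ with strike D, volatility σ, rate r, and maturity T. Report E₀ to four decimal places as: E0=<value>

E0=242.9384

d₁ = [ln(V₀/D) + (r + σ²/2)T] / (σ√T)
   = [ln(542.8802/428.4216) + (0.0660 + 0.5·0.5127²)·2.3518] / (0.5127·√2.3518)
   = [0.236781 + 0.464317] / 0.786255 = 0.891693
d₂ = d₁ − σ√T = 0.891693 − 0.786255 = 0.105438
N(d₁) = 0.813721,  N(d₂) = 0.541986,  e^(−rT) = 0.856228
E₀ = V₀·N(d₁) − D·e^(−rT)·N(d₂)
   = 542.8802·0.813721 − 428.4216·0.856228·0.541986 = 242.938403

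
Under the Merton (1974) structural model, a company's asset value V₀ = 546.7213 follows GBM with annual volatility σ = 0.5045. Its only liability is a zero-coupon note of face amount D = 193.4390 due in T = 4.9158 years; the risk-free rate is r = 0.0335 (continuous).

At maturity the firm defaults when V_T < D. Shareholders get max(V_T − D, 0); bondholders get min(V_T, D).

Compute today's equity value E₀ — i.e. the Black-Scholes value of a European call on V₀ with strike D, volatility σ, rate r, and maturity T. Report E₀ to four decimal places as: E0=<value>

E0=404.4322

d₁ = [ln(V₀/D) + (r + σ²/2)T] / (σ√T)
   = [ln(546.7213/193.4390) + (0.0335 + 0.5·0.5045²)·4.9158] / (0.5045·√4.9158)
   = [1.038977 + 0.790265] / 1.118557 = 1.635358
d₂ = d₁ − σ√T = 1.635358 − 1.118557 = 0.516800
N(d₁) = 0.949013,  N(d₂) = 0.697352,  e^(−rT) = 0.848166
E₀ = V₀·N(d₁) − D·e^(−rT)·N(d₂)
   = 546.7213·0.949013 − 193.4390·0.848166·0.697352 = 404.432192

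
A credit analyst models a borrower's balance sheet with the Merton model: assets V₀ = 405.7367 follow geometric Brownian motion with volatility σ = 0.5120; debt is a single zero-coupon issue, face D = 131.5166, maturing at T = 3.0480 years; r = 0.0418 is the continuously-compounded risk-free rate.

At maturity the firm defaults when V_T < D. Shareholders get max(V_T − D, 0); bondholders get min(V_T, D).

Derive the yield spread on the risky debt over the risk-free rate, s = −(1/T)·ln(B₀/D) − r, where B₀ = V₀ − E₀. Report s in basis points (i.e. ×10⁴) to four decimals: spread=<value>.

spread=191.9208

d₁ = [ln(V₀/D) + (r + σ²/2)T] / (σ√T)
   = [ln(405.7367/131.5166) + (0.0418 + 0.5·0.5120²)·3.0480] / (0.5120·√3.0480)
   = [1.126571 + 0.526914] / 0.893876 = 1.849792
d₂ = d₁ − σ√T = 1.849792 − 0.893876 = 0.955916
N(d₁) = 0.967828,  N(d₂) = 0.830443,  e^(−rT) = 0.880376
E₀ = V₀·N(d₁) − D·e^(−rT)·N(d₂)
   = 405.7367·0.967828 − 131.5166·0.880376·0.830443 = 296.531442
B₀ = V₀ − E₀ = 405.7367 − 296.531442 = 109.205258
spread = −(1/T)·ln(B₀/D) − r = −(1/3.0480)·ln(109.205258/131.5166) − 0.0418 = 0.01919208
in basis points: 0.01919208 × 10⁴ = 191.9208 bp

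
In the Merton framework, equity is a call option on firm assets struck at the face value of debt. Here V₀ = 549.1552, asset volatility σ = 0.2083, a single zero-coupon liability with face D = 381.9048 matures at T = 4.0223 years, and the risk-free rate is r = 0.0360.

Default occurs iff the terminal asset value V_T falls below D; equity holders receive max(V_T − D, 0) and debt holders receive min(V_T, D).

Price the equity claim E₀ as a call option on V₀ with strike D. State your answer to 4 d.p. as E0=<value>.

d₁ = [ln(V₀/D) + (r + σ²/2)T] / (σ√T)
   = [ln(549.1552/381.9048) + (0.0360 + 0.5·0.2083²)·4.0223] / (0.2083·√4.0223)
   = [0.363210 + 0.232064] / 0.417760 = 1.424920
d₂ = d₁ − σ√T = 1.424920 − 0.417760 = 1.007160
N(d₁) = 0.922910,  N(d₂) = 0.843071,  e^(−rT) = 0.865193
E₀ = V₀·N(d₁) − D·e^(−rT)·N(d₂)
   = 549.1552·0.922910 − 381.9048·0.865193·0.843071 = 228.252059

E0=228.2521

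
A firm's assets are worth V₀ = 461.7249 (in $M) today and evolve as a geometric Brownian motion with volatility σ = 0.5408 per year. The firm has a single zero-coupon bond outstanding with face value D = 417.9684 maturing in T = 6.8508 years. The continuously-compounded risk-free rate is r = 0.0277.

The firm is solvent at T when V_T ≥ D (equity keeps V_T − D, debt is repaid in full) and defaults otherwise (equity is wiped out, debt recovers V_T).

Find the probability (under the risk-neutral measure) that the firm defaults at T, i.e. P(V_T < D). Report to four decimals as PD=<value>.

d₁ = [ln(V₀/D) + (r + σ²/2)T] / (σ√T)
   = [ln(461.7249/417.9684) + (0.0277 + 0.5·0.5408²)·6.8508] / (0.5408·√6.8508)
   = [0.099563 + 1.191576] / 1.415492 = 0.912149
d₂ = d₁ − σ√T = 0.912149 − 1.415492 = -0.503343
risk-neutral PD = N(−d₂) = N(0.503343) = 0.692638

PD=0.6926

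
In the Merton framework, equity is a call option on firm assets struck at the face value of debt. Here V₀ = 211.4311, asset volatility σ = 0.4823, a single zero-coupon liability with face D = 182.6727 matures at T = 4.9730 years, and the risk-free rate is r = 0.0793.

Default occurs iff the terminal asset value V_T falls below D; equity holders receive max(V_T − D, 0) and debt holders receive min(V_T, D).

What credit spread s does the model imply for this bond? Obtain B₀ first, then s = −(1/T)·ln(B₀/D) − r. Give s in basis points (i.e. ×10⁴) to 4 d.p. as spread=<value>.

spread=600.2009

d₁ = [ln(V₀/D) + (r + σ²/2)T] / (σ√T)
   = [ln(211.4311/182.6727) + (0.0793 + 0.5·0.4823²)·4.9730] / (0.4823·√4.9730)
   = [0.146203 + 0.972752] / 1.075540 = 1.040366
d₂ = d₁ − σ√T = 1.040366 − 1.075540 = -0.035174
N(d₁) = 0.850915,  N(d₂) = 0.485971,  e^(−rT) = 0.674112
E₀ = V₀·N(d₁) − D·e^(−rT)·N(d₂)
   = 211.4311·0.850915 − 182.6727·0.674112·0.485971 = 120.066580
B₀ = V₀ − E₀ = 211.4311 − 120.066580 = 91.364520
spread = −(1/T)·ln(B₀/D) − r = −(1/4.9730)·ln(91.364520/182.6727) − 0.0793 = 0.06002009
in basis points: 0.06002009 × 10⁴ = 600.2009 bp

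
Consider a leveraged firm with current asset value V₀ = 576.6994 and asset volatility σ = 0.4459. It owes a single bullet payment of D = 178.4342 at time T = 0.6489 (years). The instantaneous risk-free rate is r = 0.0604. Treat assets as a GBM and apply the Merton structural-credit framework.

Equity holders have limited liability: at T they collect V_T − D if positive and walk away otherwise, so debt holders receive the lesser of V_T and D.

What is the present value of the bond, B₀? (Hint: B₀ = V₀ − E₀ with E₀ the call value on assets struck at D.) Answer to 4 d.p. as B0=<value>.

d₁ = [ln(V₀/D) + (r + σ²/2)T] / (σ√T)
   = [ln(576.6994/178.4342) + (0.0604 + 0.5·0.4459²)·0.6489] / (0.4459·√0.6489)
   = [1.173101 + 0.103703] / 0.359192 = 3.554659
d₂ = d₁ − σ√T = 3.554659 − 0.359192 = 3.195467
N(d₁) = 0.999811,  N(d₂) = 0.999302,  e^(−rT) = 0.961565
E₀ = V₀·N(d₁) − D·e^(−rT)·N(d₂)
   = 576.6994·0.999811 − 178.4342·0.961565·0.999302 = 405.134028
B₀ = V₀ − E₀ = 576.6994 − 405.134028 = 171.565372

B0=171.5654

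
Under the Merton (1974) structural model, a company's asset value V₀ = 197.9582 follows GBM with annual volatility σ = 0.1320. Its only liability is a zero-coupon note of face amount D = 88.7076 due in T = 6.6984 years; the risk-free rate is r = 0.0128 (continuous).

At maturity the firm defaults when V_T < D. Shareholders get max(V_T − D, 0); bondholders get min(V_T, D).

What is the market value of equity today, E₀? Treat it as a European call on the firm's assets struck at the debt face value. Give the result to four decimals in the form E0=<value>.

d₁ = [ln(V₀/D) + (r + σ²/2)T] / (σ√T)
   = [ln(197.9582/88.7076) + (0.0128 + 0.5·0.1320²)·6.6984] / (0.1320·√6.6984)
   = [0.802710 + 0.144096] / 0.341633 = 2.771416
d₂ = d₁ − σ√T = 2.771416 − 0.341633 = 2.429783
N(d₁) = 0.997209,  N(d₂) = 0.992446,  e^(−rT) = 0.917833
E₀ = V₀·N(d₁) − D·e^(−rT)·N(d₂)
   = 197.9582·0.997209 − 88.7076·0.917833·0.992446 = 116.602012

E0=116.6020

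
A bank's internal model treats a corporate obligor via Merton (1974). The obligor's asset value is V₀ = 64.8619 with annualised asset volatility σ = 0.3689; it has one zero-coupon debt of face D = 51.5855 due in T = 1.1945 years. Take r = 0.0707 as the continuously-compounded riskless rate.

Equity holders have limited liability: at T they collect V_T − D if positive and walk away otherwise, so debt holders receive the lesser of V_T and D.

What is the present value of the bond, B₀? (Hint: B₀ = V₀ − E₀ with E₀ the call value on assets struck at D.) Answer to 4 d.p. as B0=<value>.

B0=44.6451

d₁ = [ln(V₀/D) + (r + σ²/2)T] / (σ√T)
   = [ln(64.8619/51.5855) + (0.0707 + 0.5·0.3689²)·1.1945] / (0.3689·√1.1945)
   = [0.229020 + 0.165729] / 0.403183 = 0.979083
d₂ = d₁ − σ√T = 0.979083 − 0.403183 = 0.575900
N(d₁) = 0.836230,  N(d₂) = 0.717659,  e^(−rT) = 0.919017
E₀ = V₀·N(d₁) − D·e^(−rT)·N(d₂)
   = 64.8619·0.836230 − 51.5855·0.919017·0.717659 = 20.216785
B₀ = V₀ − E₀ = 64.8619 − 20.216785 = 44.645115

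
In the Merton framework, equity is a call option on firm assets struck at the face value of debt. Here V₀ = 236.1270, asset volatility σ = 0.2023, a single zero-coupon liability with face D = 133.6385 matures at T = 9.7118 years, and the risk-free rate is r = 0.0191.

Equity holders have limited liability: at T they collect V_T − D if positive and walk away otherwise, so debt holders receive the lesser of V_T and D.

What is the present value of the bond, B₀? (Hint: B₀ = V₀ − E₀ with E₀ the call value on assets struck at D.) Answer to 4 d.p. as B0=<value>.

B0=105.4415

d₁ = [ln(V₀/D) + (r + σ²/2)T] / (σ√T)
   = [ln(236.1270/133.6385) + (0.0191 + 0.5·0.2023²)·9.7118] / (0.2023·√9.7118)
   = [0.569231 + 0.384224] / 0.630443 = 1.512359
d₂ = d₁ − σ√T = 1.512359 − 0.630443 = 0.881916
N(d₁) = 0.934779,  N(d₂) = 0.811089,  e^(−rT) = 0.830693
E₀ = V₀·N(d₁) − D·e^(−rT)·N(d₂)
   = 236.1270·0.934779 − 133.6385·0.830693·0.811089 = 130.685468
B₀ = V₀ − E₀ = 236.1270 − 130.685468 = 105.441532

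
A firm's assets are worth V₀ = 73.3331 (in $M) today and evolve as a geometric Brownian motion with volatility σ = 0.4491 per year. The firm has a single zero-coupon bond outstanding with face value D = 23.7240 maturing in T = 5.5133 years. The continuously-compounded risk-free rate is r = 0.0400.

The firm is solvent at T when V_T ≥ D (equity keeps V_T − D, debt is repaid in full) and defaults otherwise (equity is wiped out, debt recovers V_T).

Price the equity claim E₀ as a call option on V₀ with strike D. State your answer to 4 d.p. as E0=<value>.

E0=56.0078

d₁ = [ln(V₀/D) + (r + σ²/2)T] / (σ√T)
   = [ln(73.3331/23.7240) + (0.0400 + 0.5·0.4491²)·5.5133] / (0.4491·√5.5133)
   = [1.128525 + 0.776523] / 1.054506 = 1.806579
d₂ = d₁ − σ√T = 1.806579 − 1.054506 = 0.752074
N(d₁) = 0.964586,  N(d₂) = 0.773997,  e^(−rT) = 0.802092
E₀ = V₀·N(d₁) − D·e^(−rT)·N(d₂)
   = 73.3331·0.964586 − 23.7240·0.802092·0.773997 = 56.007835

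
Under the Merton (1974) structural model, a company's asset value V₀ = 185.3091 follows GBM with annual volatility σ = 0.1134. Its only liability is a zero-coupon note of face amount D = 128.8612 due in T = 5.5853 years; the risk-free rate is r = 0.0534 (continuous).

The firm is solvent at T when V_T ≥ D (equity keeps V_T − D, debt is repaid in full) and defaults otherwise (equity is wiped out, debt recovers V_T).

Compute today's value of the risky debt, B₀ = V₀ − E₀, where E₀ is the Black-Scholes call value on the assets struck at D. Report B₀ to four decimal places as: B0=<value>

d₁ = [ln(V₀/D) + (r + σ²/2)T] / (σ√T)
   = [ln(185.3091/128.8612) + (0.0534 + 0.5·0.1134²)·5.5853] / (0.1134·√5.5853)
   = [0.363289 + 0.334167] / 0.268001 = 2.602441
d₂ = d₁ − σ√T = 2.602441 − 0.268001 = 2.334440
N(d₁) = 0.995372,  N(d₂) = 0.990214,  e^(−rT) = 0.742112
E₀ = V₀·N(d₁) − D·e^(−rT)·N(d₂)
   = 185.3091·0.995372 − 128.8612·0.742112·0.990214 = 89.757876
B₀ = V₀ − E₀ = 185.3091 − 89.757876 = 95.551224

B0=95.5512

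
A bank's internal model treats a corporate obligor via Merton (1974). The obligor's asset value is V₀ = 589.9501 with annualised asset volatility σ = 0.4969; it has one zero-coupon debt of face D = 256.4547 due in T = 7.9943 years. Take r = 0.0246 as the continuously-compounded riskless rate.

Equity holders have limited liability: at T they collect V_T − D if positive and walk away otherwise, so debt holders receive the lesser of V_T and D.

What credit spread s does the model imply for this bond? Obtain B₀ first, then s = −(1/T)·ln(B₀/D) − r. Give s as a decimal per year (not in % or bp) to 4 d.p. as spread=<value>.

spread=0.0404

d₁ = [ln(V₀/D) + (r + σ²/2)T] / (σ√T)
   = [ln(589.9501/256.4547) + (0.0246 + 0.5·0.4969²)·7.9943] / (0.4969·√7.9943)
   = [0.833086 + 1.183595] / 1.404945 = 1.435416
d₂ = d₁ − σ√T = 1.435416 − 1.404945 = 0.030472
N(d₁) = 0.924416,  N(d₂) = 0.512155,  e^(−rT) = 0.821470
E₀ = V₀·N(d₁) − D·e^(−rT)·N(d₂)
   = 589.9501·0.924416 − 256.4547·0.821470·0.512155 = 437.463637
B₀ = V₀ − E₀ = 589.9501 − 437.463637 = 152.486463
spread = −(1/T)·ln(B₀/D) − r = −(1/7.9943)·ln(152.486463/256.4547) − 0.0246 = 0.04043086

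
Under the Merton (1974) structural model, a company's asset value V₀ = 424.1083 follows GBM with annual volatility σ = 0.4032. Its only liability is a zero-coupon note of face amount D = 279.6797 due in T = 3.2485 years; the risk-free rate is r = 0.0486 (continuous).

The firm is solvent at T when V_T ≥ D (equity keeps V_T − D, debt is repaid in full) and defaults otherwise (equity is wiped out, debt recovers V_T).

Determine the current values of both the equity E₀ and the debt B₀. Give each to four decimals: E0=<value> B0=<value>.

d₁ = [ln(V₀/D) + (r + σ²/2)T] / (σ√T)
   = [ln(424.1083/279.6797) + (0.0486 + 0.5·0.4032²)·3.2485] / (0.4032·√3.2485)
   = [0.416344 + 0.421932] / 0.726711 = 1.153519
d₂ = d₁ − σ√T = 1.153519 − 0.726711 = 0.426808
N(d₁) = 0.875651,  N(d₂) = 0.665240,  e^(−rT) = 0.853955
E₀ = V₀·N(d₁) − D·e^(−rT)·N(d₂)
   = 424.1083·0.875651 − 279.6797·0.853955·0.665240 = 212.489116
B₀ = V₀ − E₀ = 424.1083 − 212.489116 = 211.619184

E0=212.4891 B0=211.6192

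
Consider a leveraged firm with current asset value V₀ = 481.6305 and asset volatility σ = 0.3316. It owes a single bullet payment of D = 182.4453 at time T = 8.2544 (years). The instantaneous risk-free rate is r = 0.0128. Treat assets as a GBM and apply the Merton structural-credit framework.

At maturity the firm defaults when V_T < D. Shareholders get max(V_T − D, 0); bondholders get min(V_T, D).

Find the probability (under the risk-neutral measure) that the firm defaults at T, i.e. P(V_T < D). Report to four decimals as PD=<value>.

d₁ = [ln(V₀/D) + (r + σ²/2)T] / (σ√T)
   = [ln(481.6305/182.4453) + (0.0128 + 0.5·0.3316²)·8.2544] / (0.3316·√8.2544)
   = [0.970727 + 0.559477] / 0.952702 = 1.606172
d₂ = d₁ − σ√T = 1.606172 − 0.952702 = 0.653470
risk-neutral PD = N(−d₂) = N(-0.653470) = 0.256727

PD=0.2567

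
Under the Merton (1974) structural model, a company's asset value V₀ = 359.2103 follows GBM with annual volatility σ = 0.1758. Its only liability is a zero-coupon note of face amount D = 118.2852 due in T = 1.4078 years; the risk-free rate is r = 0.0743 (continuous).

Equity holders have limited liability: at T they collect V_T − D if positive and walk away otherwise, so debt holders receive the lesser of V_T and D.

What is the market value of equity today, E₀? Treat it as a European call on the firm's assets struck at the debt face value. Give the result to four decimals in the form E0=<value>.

E0=252.6726

d₁ = [ln(V₀/D) + (r + σ²/2)T] / (σ√T)
   = [ln(359.2103/118.2852) + (0.0743 + 0.5·0.1758²)·1.4078] / (0.1758·√1.4078)
   = [1.110809 + 0.126354] / 0.208588 = 5.931134
d₂ = d₁ − σ√T = 5.931134 − 0.208588 = 5.722546
N(d₁) = 1.000000,  N(d₂) = 1.000000,  e^(−rT) = 0.900685
E₀ = V₀·N(d₁) − D·e^(−rT)·N(d₂)
   = 359.2103·1.000000 − 118.2852·0.900685·1.000000 = 252.672578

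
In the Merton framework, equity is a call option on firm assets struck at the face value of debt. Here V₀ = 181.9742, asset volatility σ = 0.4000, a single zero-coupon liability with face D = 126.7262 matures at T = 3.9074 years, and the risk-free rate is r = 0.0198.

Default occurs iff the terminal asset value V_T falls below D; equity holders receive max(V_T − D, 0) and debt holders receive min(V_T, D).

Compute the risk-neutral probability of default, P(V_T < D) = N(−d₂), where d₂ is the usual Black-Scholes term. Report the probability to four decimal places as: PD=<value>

d₁ = [ln(V₀/D) + (r + σ²/2)T] / (σ√T)
   = [ln(181.9742/126.7262) + (0.0198 + 0.5·0.4000²)·3.9074] / (0.4000·√3.9074)
   = [0.361836 + 0.389959] / 0.790686 = 0.950813
d₂ = d₁ − σ√T = 0.950813 − 0.790686 = 0.160128
risk-neutral PD = N(−d₂) = N(-0.160128) = 0.436390

PD=0.4364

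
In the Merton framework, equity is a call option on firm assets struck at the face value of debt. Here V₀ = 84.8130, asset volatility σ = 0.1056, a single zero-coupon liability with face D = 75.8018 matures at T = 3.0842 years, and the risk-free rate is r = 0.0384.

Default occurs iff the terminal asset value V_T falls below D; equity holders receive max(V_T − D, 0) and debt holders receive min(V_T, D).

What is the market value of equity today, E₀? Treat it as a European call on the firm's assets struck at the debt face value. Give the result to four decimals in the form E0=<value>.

E0=18.1928

d₁ = [ln(V₀/D) + (r + σ²/2)T] / (σ√T)
   = [ln(84.8130/75.8018) + (0.0384 + 0.5·0.1056²)·3.0842] / (0.1056·√3.0842)
   = [0.112327 + 0.135630] / 0.185454 = 1.337028
d₂ = d₁ − σ√T = 1.337028 − 0.185454 = 1.151574
N(d₁) = 0.909393,  N(d₂) = 0.875252,  e^(−rT) = 0.888311
E₀ = V₀·N(d₁) − D·e^(−rT)·N(d₂)
   = 84.8130·0.909393 − 75.8018·0.888311·0.875252 = 18.192769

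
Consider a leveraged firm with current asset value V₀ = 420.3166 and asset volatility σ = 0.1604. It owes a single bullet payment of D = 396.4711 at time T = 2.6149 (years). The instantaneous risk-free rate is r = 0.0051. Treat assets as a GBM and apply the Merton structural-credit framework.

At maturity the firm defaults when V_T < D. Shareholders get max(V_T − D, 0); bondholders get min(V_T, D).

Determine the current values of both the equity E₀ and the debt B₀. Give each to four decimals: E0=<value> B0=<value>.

E0=58.0006 B0=362.3160

d₁ = [ln(V₀/D) + (r + σ²/2)T] / (σ√T)
   = [ln(420.3166/396.4711) + (0.0051 + 0.5·0.1604²)·2.6149] / (0.1604·√2.6149)
   = [0.058405 + 0.046974] / 0.259377 = 0.406278
d₂ = d₁ − σ√T = 0.406278 − 0.259377 = 0.146901
N(d₁) = 0.657731,  N(d₂) = 0.558395,  e^(−rT) = 0.986753
E₀ = V₀·N(d₁) − D·e^(−rT)·N(d₂)
   = 420.3166·0.657731 − 396.4711·0.986753·0.558395 = 58.000599
B₀ = V₀ − E₀ = 420.3166 − 58.000599 = 362.316001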